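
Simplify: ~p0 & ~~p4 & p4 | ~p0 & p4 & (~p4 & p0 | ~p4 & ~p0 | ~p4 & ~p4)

~p0 & ~~p4 & p4 | ~p0 & p4 & (~p4 & p0 | ~p4 & ~p0 | ~p4 & ~p4)
= ~p0 & ~~p4 & p4 | ~p0 & p4 & (~p4 | ~p4 & ~p4)   [distribution]
= ~p0 & p4 & p4 | ~p0 & p4 & (~p4 | ~p4 & ~p4)   [double negation]
= ~p0 & p4 & p4 | ~p0 & p4 & (~p4 | ~p4)   [idempotence]
= ~p0 & p4 & p4 | ~p0 & p4 & ~p4   [idempotence]
= ~p0 & p4   [distribution]

~p0 & p4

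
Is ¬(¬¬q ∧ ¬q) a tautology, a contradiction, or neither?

tautology

¬(¬¬q ∧ ¬q)
= ¬q ∨ q   (De Morgan)
= True   (complement)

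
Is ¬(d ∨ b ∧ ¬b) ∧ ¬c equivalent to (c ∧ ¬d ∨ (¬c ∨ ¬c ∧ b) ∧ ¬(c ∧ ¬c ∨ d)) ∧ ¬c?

E1: ¬(d ∨ b ∧ ¬b) ∧ ¬c
    = ¬d ∧ ¬c   — complement / identity
E2: (c ∧ ¬d ∨ (¬c ∨ ¬c ∧ b) ∧ ¬(c ∧ ¬c ∨ d)) ∧ ¬c
    = (c ∧ ¬d ∨ ¬c ∧ ¬(c ∧ ¬c ∨ d)) ∧ ¬c   — absorption
    = (c ∧ ¬d ∨ ¬c ∧ ¬d) ∧ ¬c   — complement / identity
    = ¬d ∧ ¬c   — distribution
Both reduce to ¬d ∧ ¬c, so they are equivalent.

Yes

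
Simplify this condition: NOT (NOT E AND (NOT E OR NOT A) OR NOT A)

E AND A

NOT (NOT E AND (NOT E OR NOT A) OR NOT A)
= NOT (NOT E OR NOT A)   (absorption)
= E AND A   (De Morgan)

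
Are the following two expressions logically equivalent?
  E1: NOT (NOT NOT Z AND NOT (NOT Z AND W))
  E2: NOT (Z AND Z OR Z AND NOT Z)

E1: NOT (NOT NOT Z AND NOT (NOT Z AND W))
    = NOT Z OR NOT Z AND W   (De Morgan)
    = NOT Z   (absorption)
E2: NOT (Z AND Z OR Z AND NOT Z)
    = NOT Z   (distribution)
Both reduce to NOT Z, so they are equivalent.

Yes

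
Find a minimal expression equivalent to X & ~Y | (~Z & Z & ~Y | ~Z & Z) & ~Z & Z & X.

X & ~Y

X & ~Y | (~Z & Z & ~Y | ~Z & Z) & ~Z & Z & X
= X & ~Y | ~Z & Z & ~Z & Z & X   — absorption
= X & ~Y | ~Z & Z & X   — idempotence
= X & (~Y | ~Z & Z)   — distribution
= X & ~Y   — complement / identity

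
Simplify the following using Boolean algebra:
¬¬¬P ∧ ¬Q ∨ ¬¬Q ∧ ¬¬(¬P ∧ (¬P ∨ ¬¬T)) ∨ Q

¬P ∨ Q

¬¬¬P ∧ ¬Q ∨ ¬¬Q ∧ ¬¬(¬P ∧ (¬P ∨ ¬¬T)) ∨ Q
= ¬¬¬P ∧ ¬Q ∨ ¬¬Q ∧ ¬¬(¬P ∧ (¬P ∨ T)) ∨ Q   [double negation]
= ¬¬¬P ∧ ¬Q ∨ Q ∧ ¬¬(¬P ∧ (¬P ∨ T)) ∨ Q   [double negation]
= ¬¬¬P ∧ ¬Q ∨ Q ∧ ¬¬¬P ∨ Q   [absorption]
= ¬¬¬P ∨ Q   [distribution]
= ¬P ∨ Q   [double negation]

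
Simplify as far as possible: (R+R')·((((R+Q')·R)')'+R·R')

R

(R+R')·((((R+Q')·R)')'+R·R')
= (R+R')·(((R+Q')·R)')'   — complement / identity
= (((R+Q')·R)')'   — complement / identity
= (R')'   — absorption
= R   — double negation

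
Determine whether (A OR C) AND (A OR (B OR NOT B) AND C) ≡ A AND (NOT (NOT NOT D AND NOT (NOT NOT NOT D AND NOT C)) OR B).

No

E1: (A OR C) AND (A OR (B OR NOT B) AND C)
    = (A OR C) AND (A OR C)   — complement / identity
    = A OR C   — idempotence
E2: A AND (NOT (NOT NOT D AND NOT (NOT NOT NOT D AND NOT C)) OR B)
    = A AND (NOT (NOT NOT D AND (NOT NOT D OR C)) OR B)   — De Morgan
    = A AND (NOT NOT NOT D OR B)   — absorption
    = A AND (NOT D OR B)   — double negation
These differ: at A=0, B=0, C=1, D=1, E1 = 1 but E2 = 0.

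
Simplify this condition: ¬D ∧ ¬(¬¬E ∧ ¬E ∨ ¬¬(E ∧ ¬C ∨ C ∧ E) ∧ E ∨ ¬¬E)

¬D ∧ ¬(¬¬E ∧ ¬E ∨ ¬¬(E ∧ ¬C ∨ C ∧ E) ∧ E ∨ ¬¬E)
= ¬D ∧ ¬(¬¬E ∧ ¬E ∨ ¬¬E ∧ E ∨ ¬¬E)   (distribution)
= ¬D ∧ ¬(¬¬E ∨ ¬¬E)   (distribution)
= ¬D ∧ ¬¬¬E   (idempotence)
= ¬D ∧ ¬E   (double negation)

¬D ∧ ¬E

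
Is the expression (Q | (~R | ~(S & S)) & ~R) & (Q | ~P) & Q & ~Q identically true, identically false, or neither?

identically false

(Q | (~R | ~(S & S)) & ~R) & (Q | ~P) & Q & ~Q
= (Q | (~R | ~S) & ~R) & (Q | ~P) & Q & ~Q   (idempotence)
= (Q | ~R) & (Q | ~P) & Q & ~Q   (absorption)
= (Q | ~R) & Q & ~Q   (absorption)
= Q & ~Q   (absorption)
= 0   (complement)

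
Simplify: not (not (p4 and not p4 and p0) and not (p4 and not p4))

not (not (p4 and not p4 and p0) and not (p4 and not p4))
= p4 and not p4 and p0 or p4 and not p4
= p4 and not p4
= False

False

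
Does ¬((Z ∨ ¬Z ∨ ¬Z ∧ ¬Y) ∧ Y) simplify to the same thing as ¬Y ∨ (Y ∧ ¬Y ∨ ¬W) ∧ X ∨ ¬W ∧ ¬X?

No

E1: ¬((Z ∨ ¬Z ∨ ¬Z ∧ ¬Y) ∧ Y)
    = ¬((Z ∨ ¬Z) ∧ Y)
    = ¬Y
E2: ¬Y ∨ (Y ∧ ¬Y ∨ ¬W) ∧ X ∨ ¬W ∧ ¬X
    = ¬Y ∨ ¬W ∧ X ∨ ¬W ∧ ¬X
    = ¬Y ∨ ¬W
These differ: at W=0, X=0, Y=1, Z=1, E1 = 0 but E2 = 1.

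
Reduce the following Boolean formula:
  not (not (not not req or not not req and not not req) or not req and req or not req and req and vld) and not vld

req and not vld

not (not (not not req or not not req and not not req) or not req and req or not req and req and vld) and not vld
= not (not (not not req or not not req) or not req and req or not req and req and vld) and not vld   [idempotence]
= not (not req and not req or not req and req or not req and req and vld) and not vld   [De Morgan]
= not (not req and not req or not req and req) and not vld   [absorption]
= not not req and not vld   [distribution]
= req and not vld   [double negation]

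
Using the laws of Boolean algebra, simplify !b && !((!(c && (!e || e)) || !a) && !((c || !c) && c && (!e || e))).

!b && !((!(c && (!e || e)) || !a) && !((c || !c) && c && (!e || e)))
= !b && !((!(c && (!e || e)) || !a) && !(c && (!e || e)))
= !b && !!(c && (!e || e))
= !b && !!c
= !b && c

!b && c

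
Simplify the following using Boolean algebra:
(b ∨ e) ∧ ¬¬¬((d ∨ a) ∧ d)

(b ∨ e) ∧ ¬d

(b ∨ e) ∧ ¬¬¬((d ∨ a) ∧ d)
= (b ∨ e) ∧ ¬¬¬d   (absorption)
= (b ∨ e) ∧ ¬d   (double negation)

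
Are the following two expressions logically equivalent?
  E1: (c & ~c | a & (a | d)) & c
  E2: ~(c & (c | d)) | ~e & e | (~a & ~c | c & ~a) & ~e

E1: (c & ~c | a & (a | d)) & c
    = (c & ~c | a) & c
    = a & c
E2: ~(c & (c | d)) | ~e & e | (~a & ~c | c & ~a) & ~e
    = ~(c & (c | d)) | ~e & e | ~a & ~e
    = ~c | ~e & e | ~a & ~e
    = ~c | ~a & ~e
These differ: at a=1, c=0, d=0, e=0, E1 = 0 but E2 = 1.

No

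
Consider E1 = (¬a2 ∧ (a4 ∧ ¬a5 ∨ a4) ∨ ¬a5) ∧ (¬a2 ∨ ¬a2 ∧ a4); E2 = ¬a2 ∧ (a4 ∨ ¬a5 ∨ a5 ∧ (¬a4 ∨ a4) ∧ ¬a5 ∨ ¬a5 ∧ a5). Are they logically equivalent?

Yes

E1: (¬a2 ∧ (a4 ∧ ¬a5 ∨ a4) ∨ ¬a5) ∧ (¬a2 ∨ ¬a2 ∧ a4)
    = (¬a2 ∧ a4 ∨ ¬a5) ∧ (¬a2 ∨ ¬a2 ∧ a4)
    = ¬a2 ∧ a4 ∨ ¬a5 ∧ ¬a2
    = ¬a2 ∧ (a4 ∨ ¬a5)
E2: ¬a2 ∧ (a4 ∨ ¬a5 ∨ a5 ∧ (¬a4 ∨ a4) ∧ ¬a5 ∨ ¬a5 ∧ a5)
    = ¬a2 ∧ (a4 ∨ ¬a5 ∨ a5 ∧ ¬a5 ∨ ¬a5 ∧ a5)
    = ¬a2 ∧ (a4 ∨ ¬a5 ∨ a5 ∧ ¬a5)
    = ¬a2 ∧ (a4 ∨ ¬a5)
Both reduce to ¬a2 ∧ (a4 ∨ ¬a5), so they are equivalent.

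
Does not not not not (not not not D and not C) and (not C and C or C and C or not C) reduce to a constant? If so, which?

no

not not not not (not not not D and not C) and (not C and C or C and C or not C)
= not not (not not not D and not C) and (not C and C or C and C or not C)   (double negation)
= not not (not not not D and not C) and (C or not C)   (distribution)
= not not (not D and not C) and (C or not C)   (double negation)
= not D and not C and (C or not C)   (double negation)
= not D and not C   (complement / identity)
This depends on C, D, so it is not a constant.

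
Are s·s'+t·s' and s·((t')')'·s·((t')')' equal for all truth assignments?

E1: s·s'+t·s'
    = t·s'
E2: s·((t')')'·s·((t')')'
    = s·((t')')'
    = s·t'
These differ: at s=0, t=1, E1 = 1 but E2 = 0.

No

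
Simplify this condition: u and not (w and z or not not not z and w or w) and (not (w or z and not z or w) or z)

u and not (w and z or not not not z and w or w) and (not (w or z and not z or w) or z)
= u and not (w and z or not z and w or w) and (not (w or z and not z or w) or z)   [double negation]
= u and not (w and z or not z and w or w) and (not (w or w) or z)   [complement / identity]
= u and not (w or w) and (not (w or w) or z)   [distribution]
= u and not (w or w)   [absorption]
= u and not w   [idempotence]

u and not w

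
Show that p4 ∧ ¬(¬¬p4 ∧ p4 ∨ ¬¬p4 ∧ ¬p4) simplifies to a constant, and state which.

False

p4 ∧ ¬(¬¬p4 ∧ p4 ∨ ¬¬p4 ∧ ¬p4)
= p4 ∧ ¬¬¬p4
= p4 ∧ ¬p4
= False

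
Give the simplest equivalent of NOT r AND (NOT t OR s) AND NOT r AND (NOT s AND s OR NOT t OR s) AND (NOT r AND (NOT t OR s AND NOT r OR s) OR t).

NOT r AND (NOT t OR s) AND NOT r AND (NOT s AND s OR NOT t OR s) AND (NOT r AND (NOT t OR s AND NOT r OR s) OR t)
= NOT r AND (NOT t OR s) AND NOT r AND (NOT t OR s) AND (NOT r AND (NOT t OR s AND NOT r OR s) OR t)   [complement / identity]
= NOT r AND (NOT t OR s) AND NOT r AND (NOT t OR s) AND (NOT r AND (NOT t OR s) OR t)   [absorption]
= NOT r AND (NOT t OR s) AND NOT r AND (NOT t OR s)   [absorption]
= NOT r AND (NOT t OR s)   [idempotence]

NOT r AND (NOT t OR s)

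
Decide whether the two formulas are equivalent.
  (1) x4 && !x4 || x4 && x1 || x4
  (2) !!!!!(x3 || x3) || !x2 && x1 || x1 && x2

E1: x4 && !x4 || x4 && x1 || x4
    = x4 && !x4 || x4   (absorption)
    = x4   (complement / identity)
E2: !!!!!(x3 || x3) || !x2 && x1 || x1 && x2
    = !!!!!(x3 || x3) || x1   (distribution)
    = !!!!!x3 || x1   (idempotence)
    = !!!x3 || x1   (double negation)
    = !x3 || x1   (double negation)
These differ: at x1=0, x2=0, x3=1, x4=1, E1 = 1 but E2 = 0.

No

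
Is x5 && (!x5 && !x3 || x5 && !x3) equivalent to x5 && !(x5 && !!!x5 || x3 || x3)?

Yes

E1: x5 && (!x5 && !x3 || x5 && !x3)
    = x5 && !x3   (distribution)
E2: x5 && !(x5 && !!!x5 || x3 || x3)
    = x5 && !(x5 && !x5 || x3 || x3)   (double negation)
    = x5 && !(x3 || x3)   (complement / identity)
    = x5 && !x3   (idempotence)
Both reduce to x5 && !x3, so they are equivalent.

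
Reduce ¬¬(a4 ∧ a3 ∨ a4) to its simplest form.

a4

¬¬(a4 ∧ a3 ∨ a4)
= ¬¬a4   [absorption]
= a4   [double negation]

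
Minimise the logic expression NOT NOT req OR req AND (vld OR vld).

req

NOT NOT req OR req AND (vld OR vld)
= req OR req AND (vld OR vld)   [double negation]
= req OR req AND vld   [idempotence]
= req   [absorption]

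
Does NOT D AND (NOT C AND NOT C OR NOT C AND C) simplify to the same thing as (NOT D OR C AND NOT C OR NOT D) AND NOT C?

E1: NOT D AND (NOT C AND NOT C OR NOT C AND C)
    = NOT D AND NOT C   (distribution)
E2: (NOT D OR C AND NOT C OR NOT D) AND NOT C
    = (NOT D OR NOT D) AND NOT C   (complement / identity)
    = NOT D AND NOT C   (idempotence)
Both reduce to NOT D AND NOT C, so they are equivalent.

Yes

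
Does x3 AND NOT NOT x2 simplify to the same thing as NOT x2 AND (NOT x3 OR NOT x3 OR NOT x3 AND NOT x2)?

E1: x3 AND NOT NOT x2
    = x3 AND x2   (double negation)
E2: NOT x2 AND (NOT x3 OR NOT x3 OR NOT x3 AND NOT x2)
    = NOT x2 AND (NOT x3 OR NOT x3)   (absorption)
    = NOT x2 AND NOT x3   (idempotence)
These differ: at x2=0, x3=0, E1 = 0 but E2 = 1.

No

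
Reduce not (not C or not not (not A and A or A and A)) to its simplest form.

C and not A

not (not C or not not (not A and A or A and A))
= C and not (not A and A or A and A)   — De Morgan
= C and not A   — distribution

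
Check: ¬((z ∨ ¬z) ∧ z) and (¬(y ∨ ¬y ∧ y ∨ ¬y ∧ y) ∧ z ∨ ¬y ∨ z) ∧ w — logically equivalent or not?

No

E1: ¬((z ∨ ¬z) ∧ z)
    = ¬z   (complement / identity)
E2: (¬(y ∨ ¬y ∧ y ∨ ¬y ∧ y) ∧ z ∨ ¬y ∨ z) ∧ w
    = (¬(y ∨ ¬y ∧ y) ∧ z ∨ ¬y ∨ z) ∧ w   (complement / identity)
    = (¬y ∧ z ∨ ¬y ∨ z) ∧ w   (complement / identity)
    = (¬y ∨ z) ∧ w   (absorption)
These differ: at w=0, y=1, z=0, E1 = 1 but E2 = 0.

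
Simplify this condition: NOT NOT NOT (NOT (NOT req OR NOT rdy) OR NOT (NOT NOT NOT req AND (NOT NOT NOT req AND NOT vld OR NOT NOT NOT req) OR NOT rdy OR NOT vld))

NOT NOT NOT (NOT (NOT req OR NOT rdy) OR NOT (NOT NOT NOT req AND (NOT NOT NOT req AND NOT vld OR NOT NOT NOT req) OR NOT rdy OR NOT vld))
= NOT NOT NOT (NOT (NOT req OR NOT rdy) OR NOT (NOT NOT NOT req AND NOT NOT NOT req OR NOT rdy OR NOT vld))   — absorption
= NOT NOT NOT (NOT (NOT req OR NOT rdy) OR NOT (NOT NOT NOT req OR NOT rdy OR NOT vld))   — idempotence
= NOT NOT NOT (NOT (NOT req OR NOT rdy) OR NOT (NOT req OR NOT rdy OR NOT vld))   — double negation
= NOT NOT ((NOT req OR NOT rdy) AND (NOT req OR NOT rdy OR NOT vld))   — De Morgan
= NOT NOT (NOT req OR NOT rdy)   — absorption
= NOT req OR NOT rdy   — double negation

NOT req OR NOT rdy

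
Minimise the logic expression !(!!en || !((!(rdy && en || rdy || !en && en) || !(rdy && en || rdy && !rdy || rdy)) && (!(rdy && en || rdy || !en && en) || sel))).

!en && !rdy

!(!!en || !((!(rdy && en || rdy || !en && en) || !(rdy && en || rdy && !rdy || rdy)) && (!(rdy && en || rdy || !en && en) || sel)))
= !(!!en || !(!(rdy && en || rdy && !rdy || rdy) && sel || !(rdy && en || rdy || !en && en)))   (distribution)
= !(!!en || !(!(rdy && en || rdy && !rdy || rdy) && sel || !(rdy && en || rdy)))   (complement / identity)
= !(!!en || !(!(rdy && en || rdy) && sel || !(rdy && en || rdy)))   (complement / identity)
= !(!!en || !!(rdy && en || rdy))   (absorption)
= !en && !(rdy && en || rdy)   (De Morgan)
= !en && !rdy   (absorption)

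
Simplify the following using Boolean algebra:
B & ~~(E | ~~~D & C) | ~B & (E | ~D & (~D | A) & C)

E | ~D & C

B & ~~(E | ~~~D & C) | ~B & (E | ~D & (~D | A) & C)
= B & ~~(E | ~~~D & C) | ~B & (E | ~D & C)   [absorption]
= B & (E | ~~~D & C) | ~B & (E | ~D & C)   [double negation]
= B & (E | ~D & C) | ~B & (E | ~D & C)   [double negation]
= E | ~D & C   [distribution]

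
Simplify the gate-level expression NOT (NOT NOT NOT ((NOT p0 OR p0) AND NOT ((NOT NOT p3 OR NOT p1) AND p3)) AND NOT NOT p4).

NOT (NOT NOT NOT ((NOT p0 OR p0) AND NOT ((NOT NOT p3 OR NOT p1) AND p3)) AND NOT NOT p4)
= NOT (NOT NOT NOT ((NOT p0 OR p0) AND NOT ((p3 OR NOT p1) AND p3)) AND NOT NOT p4)   — double negation
= NOT (NOT NOT NOT NOT ((p3 OR NOT p1) AND p3) AND NOT NOT p4)   — complement / identity
= NOT (NOT NOT ((p3 OR NOT p1) AND p3) AND NOT NOT p4)   — double negation
= NOT (NOT NOT p3 AND NOT NOT p4)   — absorption
= NOT p3 OR NOT p4   — De Morgan

NOT p3 OR NOT p4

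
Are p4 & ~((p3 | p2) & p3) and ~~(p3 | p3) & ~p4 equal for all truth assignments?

No

E1: p4 & ~((p3 | p2) & p3)
    = p4 & ~p3   — absorption
E2: ~~(p3 | p3) & ~p4
    = ~~p3 & ~p4   — idempotence
    = p3 & ~p4   — double negation
These differ: at p2=0, p3=0, p4=1, E1 = 1 but E2 = 0.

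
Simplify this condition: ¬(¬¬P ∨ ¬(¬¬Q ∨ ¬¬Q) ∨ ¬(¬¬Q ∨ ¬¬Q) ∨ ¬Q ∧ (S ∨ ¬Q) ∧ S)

¬(¬¬P ∨ ¬(¬¬Q ∨ ¬¬Q) ∨ ¬(¬¬Q ∨ ¬¬Q) ∨ ¬Q ∧ (S ∨ ¬Q) ∧ S)
= ¬(¬¬P ∨ ¬(¬¬Q ∨ ¬¬Q) ∨ ¬(¬¬Q ∨ ¬¬Q) ∨ ¬Q ∧ S)   [absorption]
= ¬(¬¬P ∨ ¬(¬¬Q ∨ ¬¬Q) ∨ ¬Q ∧ S)   [idempotence]
= ¬(¬¬P ∨ ¬Q ∧ ¬Q ∨ ¬Q ∧ S)   [De Morgan]
= ¬(¬¬P ∨ ¬Q ∧ (¬Q ∨ S))   [distribution]
= ¬(¬¬P ∨ ¬Q)   [absorption]
= ¬P ∧ Q   [De Morgan]

¬P ∧ Q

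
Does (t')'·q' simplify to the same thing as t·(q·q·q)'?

Yes

E1: (t')'·q'
    = t·q'
E2: t·(q·q·q)'
    = t·(q·q)'
    = t·q'
Both reduce to t·q', so they are equivalent.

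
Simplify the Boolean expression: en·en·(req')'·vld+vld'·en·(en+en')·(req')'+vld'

en·req+vld'

en·en·(req')'·vld+vld'·en·(en+en')·(req')'+vld'
= en·en·(req')'·vld+vld'·en·(req')'+vld'   [complement / identity]
= en·(req')'·vld+vld'·en·(req')'+vld'   [idempotence]
= en·(req')'+vld'   [distribution]
= en·req+vld'   [double negation]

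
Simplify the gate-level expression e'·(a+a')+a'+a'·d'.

e'·(a+a')+a'+a'·d'
= e'+a'+a'·d'   [complement / identity]
= e'+a'   [absorption]

e'+a'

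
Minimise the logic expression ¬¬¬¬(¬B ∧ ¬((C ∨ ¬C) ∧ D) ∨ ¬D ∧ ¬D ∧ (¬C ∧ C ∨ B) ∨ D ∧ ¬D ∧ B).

¬D

¬¬¬¬(¬B ∧ ¬((C ∨ ¬C) ∧ D) ∨ ¬D ∧ ¬D ∧ (¬C ∧ C ∨ B) ∨ D ∧ ¬D ∧ B)
= ¬¬¬¬(¬B ∧ ¬((C ∨ ¬C) ∧ D) ∨ ¬D ∧ ¬D ∧ B ∨ D ∧ ¬D ∧ B)   [complement / identity]
= ¬¬¬¬(¬B ∧ ¬((C ∨ ¬C) ∧ D) ∨ ¬D ∧ B)   [distribution]
= ¬¬¬¬(¬B ∧ ¬D ∨ ¬D ∧ B)   [complement / identity]
= ¬¬¬¬¬D   [distribution]
= ¬¬¬D   [double negation]
= ¬D   [double negation]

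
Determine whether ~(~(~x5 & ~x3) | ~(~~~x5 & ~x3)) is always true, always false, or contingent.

~(~(~x5 & ~x3) | ~(~~~x5 & ~x3))
= ~(~(~x5 & ~x3) | ~(~x5 & ~x3))   — double negation
= ~x5 & ~x3 & ~x5 & ~x3   — De Morgan
= ~x5 & ~x3   — idempotence
This depends on x3, x5, so it is not a constant.

contingent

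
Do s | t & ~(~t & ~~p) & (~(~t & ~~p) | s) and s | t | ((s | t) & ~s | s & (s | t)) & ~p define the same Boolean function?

E1: s | t & ~(~t & ~~p) & (~(~t & ~~p) | s)
    = s | t & ~(~t & ~~p)
    = s | t & (t | ~p)
    = s | t
E2: s | t | ((s | t) & ~s | s & (s | t)) & ~p
    = s | t | (s | t) & ~p
    = s | t
Both reduce to s | t, so they are equivalent.

Yes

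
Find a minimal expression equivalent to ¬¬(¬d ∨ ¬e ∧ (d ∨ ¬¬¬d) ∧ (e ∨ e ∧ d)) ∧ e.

¬d ∧ e

¬¬(¬d ∨ ¬e ∧ (d ∨ ¬¬¬d) ∧ (e ∨ e ∧ d)) ∧ e
= ¬¬(¬d ∨ ¬e ∧ (d ∨ ¬d) ∧ (e ∨ e ∧ d)) ∧ e
= ¬¬(¬d ∨ ¬e ∧ (e ∨ e ∧ d)) ∧ e
= (¬d ∨ ¬e ∧ (e ∨ e ∧ d)) ∧ e
= (¬d ∨ ¬e ∧ e) ∧ e
= ¬d ∧ e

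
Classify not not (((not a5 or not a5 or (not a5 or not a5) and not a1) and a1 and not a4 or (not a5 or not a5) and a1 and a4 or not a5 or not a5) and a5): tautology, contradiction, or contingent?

not not (((not a5 or not a5 or (not a5 or not a5) and not a1) and a1 and not a4 or (not a5 or not a5) and a1 and a4 or not a5 or not a5) and a5)
= not not (((not a5 or not a5) and a1 and not a4 or (not a5 or not a5) and a1 and a4 or not a5 or not a5) and a5)   — absorption
= not not (((not a5 or not a5) and a1 or not a5 or not a5) and a5)   — distribution
= not not ((not a5 or not a5) and a5)   — absorption
= not not (not a5 and a5)   — idempotence
= not a5 and a5   — double negation
= False   — complement

contradiction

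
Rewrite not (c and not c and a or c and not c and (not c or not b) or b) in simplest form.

not b

not (c and not c and a or c and not c and (not c or not b) or b)
= not (c and not c and a or c and not c or b)   [absorption]
= not (c and not c or b)   [absorption]
= not b   [complement / identity]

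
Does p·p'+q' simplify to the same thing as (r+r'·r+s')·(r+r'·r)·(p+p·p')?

No

E1: p·p'+q'
    = q'   (complement / identity)
E2: (r+r'·r+s')·(r+r'·r)·(p+p·p')
    = (r+r'·r)·(p+p·p')   (absorption)
    = (r+r'·r)·p   (complement / identity)
    = r·p   (complement / identity)
These differ: at p=0, q=0, r=0, s=1, E1 = 1 but E2 = 0.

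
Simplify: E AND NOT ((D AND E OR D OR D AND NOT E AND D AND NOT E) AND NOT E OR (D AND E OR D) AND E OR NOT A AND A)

E AND NOT ((D AND E OR D OR D AND NOT E AND D AND NOT E) AND NOT E OR (D AND E OR D) AND E OR NOT A AND A)
= E AND NOT ((D AND E OR D OR D AND NOT E) AND NOT E OR (D AND E OR D) AND E OR NOT A AND A)
= E AND NOT ((D AND E OR D) AND NOT E OR (D AND E OR D) AND E OR NOT A AND A)
= E AND NOT (D AND E OR D OR NOT A AND A)
= E AND NOT (D AND E OR D)
= E AND NOT D

E AND NOT D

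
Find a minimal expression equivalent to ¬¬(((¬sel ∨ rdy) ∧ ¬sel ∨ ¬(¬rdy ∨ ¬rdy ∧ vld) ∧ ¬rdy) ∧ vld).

¬¬(((¬sel ∨ rdy) ∧ ¬sel ∨ ¬(¬rdy ∨ ¬rdy ∧ vld) ∧ ¬rdy) ∧ vld)
= ¬¬((¬sel ∨ ¬(¬rdy ∨ ¬rdy ∧ vld) ∧ ¬rdy) ∧ vld)
= ¬¬((¬sel ∨ ¬¬rdy ∧ ¬rdy) ∧ vld)
= ¬¬((¬sel ∨ rdy ∧ ¬rdy) ∧ vld)
= ¬¬(¬sel ∧ vld)
= ¬sel ∧ vld

¬sel ∧ vld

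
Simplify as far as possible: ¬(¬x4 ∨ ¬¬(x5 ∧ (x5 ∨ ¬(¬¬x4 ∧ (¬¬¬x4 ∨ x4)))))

x4 ∧ ¬x5

¬(¬x4 ∨ ¬¬(x5 ∧ (x5 ∨ ¬(¬¬x4 ∧ (¬¬¬x4 ∨ x4)))))
= ¬(¬x4 ∨ ¬¬(x5 ∧ (x5 ∨ ¬(¬¬x4 ∧ (¬x4 ∨ x4)))))   [double negation]
= ¬(¬x4 ∨ ¬¬(x5 ∧ (x5 ∨ ¬¬¬x4)))   [complement / identity]
= x4 ∧ ¬(x5 ∧ (x5 ∨ ¬¬¬x4))   [De Morgan]
= x4 ∧ ¬(x5 ∧ (x5 ∨ ¬x4))   [double negation]
= x4 ∧ ¬x5   [absorption]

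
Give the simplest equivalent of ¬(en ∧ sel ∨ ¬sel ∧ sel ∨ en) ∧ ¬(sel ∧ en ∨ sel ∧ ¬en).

¬en ∧ ¬sel

¬(en ∧ sel ∨ ¬sel ∧ sel ∨ en) ∧ ¬(sel ∧ en ∨ sel ∧ ¬en)
= ¬(en ∧ sel ∨ ¬sel ∧ sel ∨ en) ∧ ¬sel
= ¬(en ∧ sel ∨ en) ∧ ¬sel
= ¬en ∧ ¬sel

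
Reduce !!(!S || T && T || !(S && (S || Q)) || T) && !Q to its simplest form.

(!S || T) && !Q

!!(!S || T && T || !(S && (S || Q)) || T) && !Q
= !!(!S || T && T || !S || T) && !Q
= (!S || T && T || !S || T) && !Q
= (!S || T || !S || T) && !Q
= (!S || T) && !Q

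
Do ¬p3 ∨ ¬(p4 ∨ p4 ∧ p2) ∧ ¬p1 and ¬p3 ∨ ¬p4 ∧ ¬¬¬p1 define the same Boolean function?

E1: ¬p3 ∨ ¬(p4 ∨ p4 ∧ p2) ∧ ¬p1
    = ¬p3 ∨ ¬p4 ∧ ¬p1   — absorption
E2: ¬p3 ∨ ¬p4 ∧ ¬¬¬p1
    = ¬p3 ∨ ¬p4 ∧ ¬p1   — double negation
Both reduce to ¬p3 ∨ ¬p4 ∧ ¬p1, so they are equivalent.

Yes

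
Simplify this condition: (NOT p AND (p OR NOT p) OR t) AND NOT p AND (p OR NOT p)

(NOT p AND (p OR NOT p) OR t) AND NOT p AND (p OR NOT p)
= NOT p AND (p OR NOT p)   — absorption
= NOT p   — complement / identity

NOT p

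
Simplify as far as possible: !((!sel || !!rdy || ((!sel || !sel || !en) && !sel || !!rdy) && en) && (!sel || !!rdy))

sel && !rdy

!((!sel || !!rdy || ((!sel || !sel || !en) && !sel || !!rdy) && en) && (!sel || !!rdy))
= !((!sel || !!rdy || ((!sel || !en) && !sel || !!rdy) && en) && (!sel || !!rdy))   (idempotence)
= !((!sel || !!rdy || (!sel || !!rdy) && en) && (!sel || !!rdy))   (absorption)
= !((!sel || !!rdy) && (!sel || !!rdy))   (absorption)
= !(!sel || !!rdy)   (idempotence)
= sel && !rdy   (De Morgan)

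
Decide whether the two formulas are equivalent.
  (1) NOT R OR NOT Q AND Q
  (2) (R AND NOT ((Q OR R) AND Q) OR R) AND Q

No

E1: NOT R OR NOT Q AND Q
    = NOT R   [complement / identity]
E2: (R AND NOT ((Q OR R) AND Q) OR R) AND Q
    = (R AND NOT Q OR R) AND Q   [absorption]
    = R AND Q   [absorption]
These differ: at Q=1, R=0, E1 = 1 but E2 = 0.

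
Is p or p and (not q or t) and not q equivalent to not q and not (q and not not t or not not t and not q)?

No

E1: p or p and (not q or t) and not q
    = p or p and not q   [absorption]
    = p   [absorption]
E2: not q and not (q and not not t or not not t and not q)
    = not q and not not not t   [distribution]
    = not q and not t   [double negation]
These differ: at p=0, q=0, t=0, E1 = 0 but E2 = 1.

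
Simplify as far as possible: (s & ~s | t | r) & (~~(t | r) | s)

t | r

(s & ~s | t | r) & (~~(t | r) | s)
= (t | r) & (~~(t | r) | s)
= (t | r) & (t | r | s)
= t | r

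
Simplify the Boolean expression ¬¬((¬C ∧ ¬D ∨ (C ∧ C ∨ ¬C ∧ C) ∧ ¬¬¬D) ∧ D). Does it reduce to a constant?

False

¬¬((¬C ∧ ¬D ∨ (C ∧ C ∨ ¬C ∧ C) ∧ ¬¬¬D) ∧ D)
= ¬¬((¬C ∧ ¬D ∨ C ∧ ¬¬¬D) ∧ D)   (distribution)
= ¬¬((¬C ∧ ¬D ∨ C ∧ ¬D) ∧ D)   (double negation)
= (¬C ∧ ¬D ∨ C ∧ ¬D) ∧ D   (double negation)
= ¬D ∧ D   (distribution)
= False   (complement)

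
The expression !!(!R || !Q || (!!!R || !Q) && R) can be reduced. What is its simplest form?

!!(!R || !Q || (!!!R || !Q) && R)
= !!(!R || !Q || (!R || !Q) && R)   — double negation
= !R || !Q || (!R || !Q) && R   — double negation
= !R || !Q   — absorption

!R || !Q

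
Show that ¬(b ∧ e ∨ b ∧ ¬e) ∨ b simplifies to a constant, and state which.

¬(b ∧ e ∨ b ∧ ¬e) ∨ b
= ¬b ∨ b   [distribution]
= True   [complement]

True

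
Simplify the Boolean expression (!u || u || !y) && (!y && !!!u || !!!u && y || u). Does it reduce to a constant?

(!u || u || !y) && (!y && !!!u || !!!u && y || u)
= (!u || u || !y) && (!!!u || u)   [distribution]
= (!u || u || !y) && (!u || u)   [double negation]
= !u || u   [absorption]
= true   [complement]

true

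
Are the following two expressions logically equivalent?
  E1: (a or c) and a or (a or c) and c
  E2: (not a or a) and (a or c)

E1: (a or c) and a or (a or c) and c
    = (a or c) and (a or c)   [distribution]
    = a or c   [idempotence]
E2: (not a or a) and (a or c)
    = a or c   [complement / identity]
Both reduce to a or c, so they are equivalent.

Yes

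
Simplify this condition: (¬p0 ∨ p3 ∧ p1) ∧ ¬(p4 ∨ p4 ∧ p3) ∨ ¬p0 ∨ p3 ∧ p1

(¬p0 ∨ p3 ∧ p1) ∧ ¬(p4 ∨ p4 ∧ p3) ∨ ¬p0 ∨ p3 ∧ p1
= (¬p0 ∨ p3 ∧ p1) ∧ ¬p4 ∨ ¬p0 ∨ p3 ∧ p1   (absorption)
= ¬p0 ∨ p3 ∧ p1   (absorption)

¬p0 ∨ p3 ∧ p1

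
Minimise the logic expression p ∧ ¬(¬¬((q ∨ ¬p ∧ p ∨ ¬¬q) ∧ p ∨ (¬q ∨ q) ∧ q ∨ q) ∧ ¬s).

p ∧ (¬q ∨ s)

p ∧ ¬(¬¬((q ∨ ¬p ∧ p ∨ ¬¬q) ∧ p ∨ (¬q ∨ q) ∧ q ∨ q) ∧ ¬s)
= p ∧ ¬(¬¬((q ∨ ¬p ∧ p ∨ q) ∧ p ∨ (¬q ∨ q) ∧ q ∨ q) ∧ ¬s)   [double negation]
= p ∧ ¬(¬¬((q ∨ ¬p ∧ p ∨ q) ∧ p ∨ q ∨ q) ∧ ¬s)   [complement / identity]
= p ∧ ¬(¬¬((q ∨ q) ∧ p ∨ q ∨ q) ∧ ¬s)   [complement / identity]
= p ∧ ¬(¬¬(q ∨ q) ∧ ¬s)   [absorption]
= p ∧ (¬(q ∨ q) ∨ s)   [De Morgan]
= p ∧ (¬q ∨ s)   [idempotence]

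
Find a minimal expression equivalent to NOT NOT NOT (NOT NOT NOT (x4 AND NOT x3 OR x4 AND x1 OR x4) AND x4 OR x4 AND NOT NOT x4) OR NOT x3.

NOT NOT NOT (NOT NOT NOT (x4 AND NOT x3 OR x4 AND x1 OR x4) AND x4 OR x4 AND NOT NOT x4) OR NOT x3
= NOT NOT NOT (NOT NOT NOT (x4 AND NOT x3 OR x4 AND x1 OR x4) AND x4 OR x4 AND x4) OR NOT x3   [double negation]
= NOT NOT NOT (NOT NOT NOT (x4 AND NOT x3 OR x4) AND x4 OR x4 AND x4) OR NOT x3   [absorption]
= NOT NOT NOT (NOT NOT NOT x4 AND x4 OR x4 AND x4) OR NOT x3   [absorption]
= NOT NOT NOT (NOT x4 AND x4 OR x4 AND x4) OR NOT x3   [double negation]
= NOT NOT NOT x4 OR NOT x3   [distribution]
= NOT x4 OR NOT x3   [double negation]

NOT x4 OR NOT x3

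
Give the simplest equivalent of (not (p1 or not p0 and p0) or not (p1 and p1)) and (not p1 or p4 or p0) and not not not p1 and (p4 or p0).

not p1 and (p4 or p0)

(not (p1 or not p0 and p0) or not (p1 and p1)) and (not p1 or p4 or p0) and not not not p1 and (p4 or p0)
= (not (p1 or not p0 and p0) or not (p1 and p1)) and (not p1 or p4 or p0) and not p1 and (p4 or p0)   [double negation]
= (not (p1 or not p0 and p0) or not p1) and (not p1 or p4 or p0) and not p1 and (p4 or p0)   [idempotence]
= (not (p1 or not p0 and p0) and (p4 or p0) or not p1) and not p1 and (p4 or p0)   [distribution]
= (not p1 and (p4 or p0) or not p1) and not p1 and (p4 or p0)   [complement / identity]
= not p1 and (p4 or p0)   [absorption]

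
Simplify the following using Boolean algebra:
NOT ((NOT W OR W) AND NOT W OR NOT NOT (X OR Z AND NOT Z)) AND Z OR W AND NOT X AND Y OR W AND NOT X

W AND NOT X

NOT ((NOT W OR W) AND NOT W OR NOT NOT (X OR Z AND NOT Z)) AND Z OR W AND NOT X AND Y OR W AND NOT X
= NOT (NOT W OR NOT NOT (X OR Z AND NOT Z)) AND Z OR W AND NOT X AND Y OR W AND NOT X   — complement / identity
= NOT (NOT W OR NOT NOT (X OR Z AND NOT Z)) AND Z OR W AND NOT X   — absorption
= W AND NOT (X OR Z AND NOT Z) AND Z OR W AND NOT X   — De Morgan
= W AND NOT X AND Z OR W AND NOT X   — complement / identity
= W AND NOT X   — absorption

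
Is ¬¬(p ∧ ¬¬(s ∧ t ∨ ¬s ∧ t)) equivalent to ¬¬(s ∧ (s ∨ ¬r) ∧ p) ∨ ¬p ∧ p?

No

E1: ¬¬(p ∧ ¬¬(s ∧ t ∨ ¬s ∧ t))
    = ¬¬(p ∧ ¬¬t)   — distribution
    = p ∧ ¬¬t   — double negation
    = p ∧ t   — double negation
E2: ¬¬(s ∧ (s ∨ ¬r) ∧ p) ∨ ¬p ∧ p
    = ¬¬(s ∧ (s ∨ ¬r) ∧ p)   — complement / identity
    = ¬¬(s ∧ p)   — absorption
    = s ∧ p   — double negation
These differ: at p=1, r=0, s=1, t=0, E1 = 0 but E2 = 1.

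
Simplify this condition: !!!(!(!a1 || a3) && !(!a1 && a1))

!a1 || a3

!!!(!(!a1 || a3) && !(!a1 && a1))
= !!(!a1 || a3 || !a1 && a1)
= !a1 || a3 || !a1 && a1
= !a1 || a3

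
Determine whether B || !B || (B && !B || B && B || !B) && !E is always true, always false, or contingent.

B || !B || (B && !B || B && B || !B) && !E
= B || !B || (B || !B) && !E   — distribution
= B || !B   — absorption
= true   — complement

always true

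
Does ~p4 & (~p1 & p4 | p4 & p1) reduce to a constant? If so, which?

yes, False

~p4 & (~p1 & p4 | p4 & p1)
= ~p4 & p4   [distribution]
= 0   [complement]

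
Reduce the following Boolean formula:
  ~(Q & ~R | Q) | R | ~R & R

~Q | R

~(Q & ~R | Q) | R | ~R & R
= ~Q | R | ~R & R   [absorption]
= ~Q | R   [complement / identity]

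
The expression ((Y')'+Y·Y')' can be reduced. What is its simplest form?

((Y')'+Y·Y')'
= ((Y')')'   [complement / identity]
= Y'   [double negation]

Y'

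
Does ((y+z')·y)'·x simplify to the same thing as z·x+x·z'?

No

E1: ((y+z')·y)'·x
    = y'·x   [absorption]
E2: z·x+x·z'
    = x   [distribution]
These differ: at x=1, y=1, z=0, E1 = 0 but E2 = 1.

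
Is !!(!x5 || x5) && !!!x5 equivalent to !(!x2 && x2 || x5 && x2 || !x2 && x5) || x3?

No

E1: !!(!x5 || x5) && !!!x5
    = (!x5 || x5) && !!!x5   [double negation]
    = !!!x5   [complement / identity]
    = !x5   [double negation]
E2: !(!x2 && x2 || x5 && x2 || !x2 && x5) || x3
    = !(!x2 && x2 || x5) || x3   [distribution]
    = !x5 || x3   [complement / identity]
These differ: at x2=0, x3=1, x5=1, E1 = 0 but E2 = 1.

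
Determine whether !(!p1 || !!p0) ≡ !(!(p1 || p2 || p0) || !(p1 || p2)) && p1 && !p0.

E1: !(!p1 || !!p0)
    = p1 && !p0   — De Morgan
E2: !(!(p1 || p2 || p0) || !(p1 || p2)) && p1 && !p0
    = (p1 || p2 || p0) && (p1 || p2) && p1 && !p0   — De Morgan
    = (p1 || p2) && p1 && !p0   — absorption
    = p1 && !p0   — absorption
Both reduce to p1 && !p0, so they are equivalent.

Yes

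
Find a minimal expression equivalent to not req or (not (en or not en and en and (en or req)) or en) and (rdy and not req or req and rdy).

not req or rdy

not req or (not (en or not en and en and (en or req)) or en) and (rdy and not req or req and rdy)
= not req or (not (en or not en and en) or en) and (rdy and not req or req and rdy)   (absorption)
= not req or (not (en or not en and en) or en) and rdy   (distribution)
= not req or (not en or en) and rdy   (complement / identity)
= not req or rdy   (complement / identity)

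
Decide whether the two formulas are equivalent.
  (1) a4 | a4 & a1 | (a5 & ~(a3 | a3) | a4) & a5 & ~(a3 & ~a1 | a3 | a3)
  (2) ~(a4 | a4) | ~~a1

No

E1: a4 | a4 & a1 | (a5 & ~(a3 | a3) | a4) & a5 & ~(a3 & ~a1 | a3 | a3)
    = a4 | a4 & a1 | (a5 & ~(a3 | a3) | a4) & a5 & ~(a3 | a3)   [absorption]
    = a4 | a4 & a1 | a5 & ~(a3 | a3)   [absorption]
    = a4 | a5 & ~(a3 | a3)   [absorption]
    = a4 | a5 & ~a3   [idempotence]
E2: ~(a4 | a4) | ~~a1
    = ~(a4 | a4) | a1   [double negation]
    = ~a4 | a1   [idempotence]
These differ: at a1=0, a3=1, a4=0, a5=0, E1 = 0 but E2 = 1.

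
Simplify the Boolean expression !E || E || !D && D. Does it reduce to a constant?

!E || E || !D && D
= !E || E   [complement / identity]
= true   [complement]

true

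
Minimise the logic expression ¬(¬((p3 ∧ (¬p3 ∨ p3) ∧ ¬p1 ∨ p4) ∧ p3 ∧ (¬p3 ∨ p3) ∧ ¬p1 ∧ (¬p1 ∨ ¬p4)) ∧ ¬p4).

¬(¬((p3 ∧ (¬p3 ∨ p3) ∧ ¬p1 ∨ p4) ∧ p3 ∧ (¬p3 ∨ p3) ∧ ¬p1 ∧ (¬p1 ∨ ¬p4)) ∧ ¬p4)
= ¬(¬((p3 ∧ (¬p3 ∨ p3) ∧ ¬p1 ∨ p4) ∧ p3 ∧ (¬p3 ∨ p3) ∧ ¬p1) ∧ ¬p4)   (absorption)
= ¬(¬(p3 ∧ (¬p3 ∨ p3) ∧ ¬p1) ∧ ¬p4)   (absorption)
= p3 ∧ (¬p3 ∨ p3) ∧ ¬p1 ∨ p4   (De Morgan)
= p3 ∧ ¬p1 ∨ p4   (complement / identity)

p3 ∧ ¬p1 ∨ p4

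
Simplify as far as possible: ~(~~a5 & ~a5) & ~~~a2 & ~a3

~a2 & ~a3

~(~~a5 & ~a5) & ~~~a2 & ~a3
= (~a5 | a5) & ~~~a2 & ~a3   [De Morgan]
= ~~~a2 & ~a3   [complement / identity]
= ~a2 & ~a3   [double negation]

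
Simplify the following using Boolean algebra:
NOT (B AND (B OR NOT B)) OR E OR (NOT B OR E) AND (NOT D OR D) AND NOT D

NOT (B AND (B OR NOT B)) OR E OR (NOT B OR E) AND (NOT D OR D) AND NOT D
= NOT (B AND (B OR NOT B)) OR E OR (NOT B OR E) AND NOT D   — complement / identity
= NOT B OR E OR (NOT B OR E) AND NOT D   — complement / identity
= NOT B OR E   — absorption

NOT B OR E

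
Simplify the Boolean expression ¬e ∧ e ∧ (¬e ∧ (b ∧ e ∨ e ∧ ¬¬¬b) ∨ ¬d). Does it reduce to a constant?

False

¬e ∧ e ∧ (¬e ∧ (b ∧ e ∨ e ∧ ¬¬¬b) ∨ ¬d)
= ¬e ∧ e ∧ (¬e ∧ (b ∧ e ∨ e ∧ ¬b) ∨ ¬d)   [double negation]
= ¬e ∧ e ∧ (¬e ∧ e ∨ ¬d)   [distribution]
= ¬e ∧ e   [absorption]
= False   [complement]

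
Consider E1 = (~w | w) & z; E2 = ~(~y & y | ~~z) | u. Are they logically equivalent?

No

E1: (~w | w) & z
    = z   (complement / identity)
E2: ~(~y & y | ~~z) | u
    = ~~~z | u   (complement / identity)
    = ~z | u   (double negation)
These differ: at u=1, w=0, y=0, z=0, E1 = 0 but E2 = 1.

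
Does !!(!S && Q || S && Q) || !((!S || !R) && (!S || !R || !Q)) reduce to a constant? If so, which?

no

!!(!S && Q || S && Q) || !((!S || !R) && (!S || !R || !Q))
= !!(!S && Q || S && Q) || !(!S || !R)   — absorption
= !S && Q || S && Q || !(!S || !R)   — double negation
= !S && Q || S && Q || S && R   — De Morgan
= Q || S && R   — distribution
This depends on Q, R, S, so it is not a constant.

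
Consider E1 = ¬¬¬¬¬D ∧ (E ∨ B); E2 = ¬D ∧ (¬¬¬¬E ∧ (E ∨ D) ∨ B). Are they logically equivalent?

E1: ¬¬¬¬¬D ∧ (E ∨ B)
    = ¬¬¬D ∧ (E ∨ B)   — double negation
    = ¬D ∧ (E ∨ B)   — double negation
E2: ¬D ∧ (¬¬¬¬E ∧ (E ∨ D) ∨ B)
    = ¬D ∧ (¬¬E ∧ (E ∨ D) ∨ B)   — double negation
    = ¬D ∧ (E ∧ (E ∨ D) ∨ B)   — double negation
    = ¬D ∧ (E ∨ B)   — absorption
Both reduce to ¬D ∧ (E ∨ B), so they are equivalent.

Yes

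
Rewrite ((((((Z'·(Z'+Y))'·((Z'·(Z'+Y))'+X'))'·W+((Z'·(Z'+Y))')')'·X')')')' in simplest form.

Z'+X

((((((Z'·(Z'+Y))'·((Z'·(Z'+Y))'+X'))'·W+((Z'·(Z'+Y))')')'·X')')')'
= ((((((Z'·(Z'+Y))')'·W+((Z'·(Z'+Y))')')'·X')')')'   [absorption]
= ((((((Z'·(Z'+Y))')')'·X')')')'   [absorption]
= ((((Z'·(Z'+Y))')')'·X')'   [double negation]
= ((Z'·(Z'+Y))'·X')'   [double negation]
= ((Z')'·X')'   [absorption]
= Z'+X   [De Morgan]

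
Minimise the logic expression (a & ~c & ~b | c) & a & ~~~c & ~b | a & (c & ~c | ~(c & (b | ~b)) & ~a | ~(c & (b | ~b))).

a & ~c

(a & ~c & ~b | c) & a & ~~~c & ~b | a & (c & ~c | ~(c & (b | ~b)) & ~a | ~(c & (b | ~b)))
= (a & ~c & ~b | c) & a & ~c & ~b | a & (c & ~c | ~(c & (b | ~b)) & ~a | ~(c & (b | ~b)))   (double negation)
= (a & ~c & ~b | c) & a & ~c & ~b | a & (~(c & (b | ~b)) & ~a | ~(c & (b | ~b)))   (complement / identity)
= (a & ~c & ~b | c) & a & ~c & ~b | a & ~(c & (b | ~b))   (absorption)
= (a & ~c & ~b | c) & a & ~c & ~b | a & ~c   (complement / identity)
= a & ~c & ~b | a & ~c   (absorption)
= a & ~c   (absorption)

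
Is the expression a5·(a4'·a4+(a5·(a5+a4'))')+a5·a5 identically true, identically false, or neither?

a5·(a4'·a4+(a5·(a5+a4'))')+a5·a5
= a5·(a4'·a4+a5')+a5·a5   [absorption]
= a5·a5'+a5·a5   [complement / identity]
= a5   [distribution]
This depends on a5, so it is not a constant.

neither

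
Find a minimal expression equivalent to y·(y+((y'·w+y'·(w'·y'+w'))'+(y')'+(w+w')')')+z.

y+z

y·(y+((y'·w+y'·(w'·y'+w'))'+(y')'+(w+w')')')+z
= y·(y+((y'·w+y'·w')'+(y')'+(w+w')')')+z
= y·(y+((y')'+(y')'+(w+w')')')+z
= y·(y+((y')'+(w+w')')')+z
= y·(y+y'·(w+w'))+z
= y·(y+y')+z
= y+z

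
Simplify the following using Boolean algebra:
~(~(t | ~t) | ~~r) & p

~r & p

~(~(t | ~t) | ~~r) & p
= (t | ~t) & ~r & p   (De Morgan)
= ~r & p   (complement / identity)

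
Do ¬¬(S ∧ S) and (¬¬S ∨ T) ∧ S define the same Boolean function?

E1: ¬¬(S ∧ S)
    = S ∧ S   — double negation
    = S   — idempotence
E2: (¬¬S ∨ T) ∧ S
    = (S ∨ T) ∧ S   — double negation
    = S   — absorption
Both reduce to S, so they are equivalent.

Yes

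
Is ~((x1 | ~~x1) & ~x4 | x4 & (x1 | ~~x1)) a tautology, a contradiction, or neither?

neither

~((x1 | ~~x1) & ~x4 | x4 & (x1 | ~~x1))
= ~(x1 | ~~x1)   [distribution]
= ~(x1 | x1)   [double negation]
= ~x1   [idempotence]
This depends on x1, so it is not a constant.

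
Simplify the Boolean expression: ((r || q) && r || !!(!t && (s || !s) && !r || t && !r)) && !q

((r || q) && r || !!(!t && (s || !s) && !r || t && !r)) && !q
= ((r || q) && r || !!(!t && !r || t && !r)) && !q   (complement / identity)
= (r || !!(!t && !r || t && !r)) && !q   (absorption)
= (r || !!!r) && !q   (distribution)
= (r || !r) && !q   (double negation)
= !q   (complement / identity)

!q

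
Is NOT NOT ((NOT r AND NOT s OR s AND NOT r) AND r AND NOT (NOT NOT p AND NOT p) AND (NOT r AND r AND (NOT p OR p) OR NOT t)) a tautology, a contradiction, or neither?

NOT NOT ((NOT r AND NOT s OR s AND NOT r) AND r AND NOT (NOT NOT p AND NOT p) AND (NOT r AND r AND (NOT p OR p) OR NOT t))
= NOT NOT (NOT r AND r AND NOT (NOT NOT p AND NOT p) AND (NOT r AND r AND (NOT p OR p) OR NOT t))   (distribution)
= NOT NOT (NOT r AND r AND (NOT p OR p) AND (NOT r AND r AND (NOT p OR p) OR NOT t))   (De Morgan)
= NOT NOT (NOT r AND r AND (NOT p OR p))   (absorption)
= NOT r AND r AND (NOT p OR p)   (double negation)
= NOT r AND r   (complement / identity)
= FALSE   (complement)

contradiction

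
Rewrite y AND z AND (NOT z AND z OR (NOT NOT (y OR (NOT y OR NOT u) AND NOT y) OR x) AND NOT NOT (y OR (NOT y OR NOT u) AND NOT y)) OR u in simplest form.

y AND z AND (NOT z AND z OR (NOT NOT (y OR (NOT y OR NOT u) AND NOT y) OR x) AND NOT NOT (y OR (NOT y OR NOT u) AND NOT y)) OR u
= y AND z AND (NOT z AND z OR NOT NOT (y OR (NOT y OR NOT u) AND NOT y)) OR u   [absorption]
= y AND z AND (NOT z AND z OR NOT NOT (y OR NOT y)) OR u   [absorption]
= y AND z AND NOT NOT (y OR NOT y) OR u   [complement / identity]
= y AND z AND (y OR NOT y) OR u   [double negation]
= y AND z OR u   [complement / identity]

y AND z OR u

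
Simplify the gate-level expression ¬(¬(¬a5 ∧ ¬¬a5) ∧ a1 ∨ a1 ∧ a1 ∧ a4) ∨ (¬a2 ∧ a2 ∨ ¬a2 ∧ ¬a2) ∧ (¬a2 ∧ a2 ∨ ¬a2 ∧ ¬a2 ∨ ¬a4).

¬(¬(¬a5 ∧ ¬¬a5) ∧ a1 ∨ a1 ∧ a1 ∧ a4) ∨ (¬a2 ∧ a2 ∨ ¬a2 ∧ ¬a2) ∧ (¬a2 ∧ a2 ∨ ¬a2 ∧ ¬a2 ∨ ¬a4)
= ¬((a5 ∨ ¬a5) ∧ a1 ∨ a1 ∧ a1 ∧ a4) ∨ (¬a2 ∧ a2 ∨ ¬a2 ∧ ¬a2) ∧ (¬a2 ∧ a2 ∨ ¬a2 ∧ ¬a2 ∨ ¬a4)   (De Morgan)
= ¬((a5 ∨ ¬a5) ∧ a1 ∨ a1 ∧ a1 ∧ a4) ∨ ¬a2 ∧ a2 ∨ ¬a2 ∧ ¬a2   (absorption)
= ¬((a5 ∨ ¬a5) ∧ a1 ∨ a1 ∧ a1 ∧ a4) ∨ ¬a2   (distribution)
= ¬(a1 ∨ a1 ∧ a1 ∧ a4) ∨ ¬a2   (complement / identity)
= ¬(a1 ∨ a1 ∧ a4) ∨ ¬a2   (idempotence)
= ¬a1 ∨ ¬a2   (absorption)

¬a1 ∨ ¬a2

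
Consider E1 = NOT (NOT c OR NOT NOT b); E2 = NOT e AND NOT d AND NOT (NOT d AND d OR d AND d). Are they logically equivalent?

E1: NOT (NOT c OR NOT NOT b)
    = c AND NOT b   (De Morgan)
E2: NOT e AND NOT d AND NOT (NOT d AND d OR d AND d)
    = NOT e AND NOT d AND NOT d   (distribution)
    = NOT e AND NOT d   (idempotence)
These differ: at b=0, c=1, d=0, e=1, E1 = 1 but E2 = 0.

No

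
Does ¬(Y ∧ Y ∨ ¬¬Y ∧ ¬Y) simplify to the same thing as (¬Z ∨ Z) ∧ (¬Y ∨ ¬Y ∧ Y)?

E1: ¬(Y ∧ Y ∨ ¬¬Y ∧ ¬Y)
    = ¬(Y ∧ Y ∨ Y ∧ ¬Y)   [double negation]
    = ¬Y   [distribution]
E2: (¬Z ∨ Z) ∧ (¬Y ∨ ¬Y ∧ Y)
    = ¬Y ∨ ¬Y ∧ Y   [complement / identity]
    = ¬Y   [complement / identity]
Both reduce to ¬Y, so they are equivalent.

Yes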